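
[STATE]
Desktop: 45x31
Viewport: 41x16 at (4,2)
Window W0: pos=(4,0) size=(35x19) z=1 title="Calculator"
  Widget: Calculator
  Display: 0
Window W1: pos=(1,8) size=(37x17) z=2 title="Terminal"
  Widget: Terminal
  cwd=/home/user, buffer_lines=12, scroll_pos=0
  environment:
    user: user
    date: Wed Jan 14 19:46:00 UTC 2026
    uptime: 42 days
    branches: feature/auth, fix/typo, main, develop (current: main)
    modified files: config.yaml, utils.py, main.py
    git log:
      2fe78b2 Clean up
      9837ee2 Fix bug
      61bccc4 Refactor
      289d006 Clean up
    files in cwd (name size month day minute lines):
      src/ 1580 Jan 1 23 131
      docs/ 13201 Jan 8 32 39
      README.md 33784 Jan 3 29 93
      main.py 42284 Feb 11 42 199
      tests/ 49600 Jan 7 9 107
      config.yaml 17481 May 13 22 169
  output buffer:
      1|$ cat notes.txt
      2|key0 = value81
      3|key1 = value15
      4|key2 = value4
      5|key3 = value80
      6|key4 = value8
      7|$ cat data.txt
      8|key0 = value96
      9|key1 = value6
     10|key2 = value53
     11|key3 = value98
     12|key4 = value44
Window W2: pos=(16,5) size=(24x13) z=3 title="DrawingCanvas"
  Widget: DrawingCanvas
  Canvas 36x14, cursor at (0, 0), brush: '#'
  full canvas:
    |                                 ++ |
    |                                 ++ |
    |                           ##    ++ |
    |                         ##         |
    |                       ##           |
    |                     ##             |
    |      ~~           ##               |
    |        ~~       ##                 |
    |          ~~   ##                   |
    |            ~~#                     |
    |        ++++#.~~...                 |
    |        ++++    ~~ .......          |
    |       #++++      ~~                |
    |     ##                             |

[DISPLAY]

┠─────────────────────────────────┨      
┃                                0┃      
┃┌───┬───┬───┬───┐                ┃      
┃│ 7 │ 8 │ 9┏━━━━━━━━━━━━━━━━━━━━━━┓     
┃├───┼───┼──┃ DrawingCanvas        ┃     
┃│ 4 │ 5 │ 6┠──────────────────────┨     
━━━━━━━━━━━━┃+                     ┃     
erminal     ┃                      ┃     
────────────┃                      ┃     
cat notes.tx┃                      ┃     
y0 = value81┃                      ┃     
y1 = value15┃                     #┃     
y2 = value4 ┃      ~~           ## ┃     
y3 = value80┃        ~~       ##   ┃     
y4 = value8 ┃          ~~   ##     ┃     
cat data.txt┗━━━━━━━━━━━━━━━━━━━━━━┛     


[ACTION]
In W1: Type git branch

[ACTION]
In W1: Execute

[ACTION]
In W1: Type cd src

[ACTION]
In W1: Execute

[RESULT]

┠─────────────────────────────────┨      
┃                                0┃      
┃┌───┬───┬───┬───┐                ┃      
┃│ 7 │ 8 │ 9┏━━━━━━━━━━━━━━━━━━━━━━┓     
┃├───┼───┼──┃ DrawingCanvas        ┃     
┃│ 4 │ 5 │ 6┠──────────────────────┨     
━━━━━━━━━━━━┃+                     ┃     
erminal     ┃                      ┃     
────────────┃                      ┃     
y0 = value96┃                      ┃     
y1 = value6 ┃                      ┃     
y2 = value53┃                     #┃     
y3 = value98┃      ~~           ## ┃     
y4 = value44┃        ~~       ##   ┃     
git branch  ┃          ~~   ##     ┃     
feature/auth┗━━━━━━━━━━━━━━━━━━━━━━┛     


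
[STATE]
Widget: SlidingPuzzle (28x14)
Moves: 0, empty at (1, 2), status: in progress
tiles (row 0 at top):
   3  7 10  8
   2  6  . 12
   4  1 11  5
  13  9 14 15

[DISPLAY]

┌────┬────┬────┬────┐       
│  3 │  7 │ 10 │  8 │       
├────┼────┼────┼────┤       
│  2 │  6 │    │ 12 │       
├────┼────┼────┼────┤       
│  4 │  1 │ 11 │  5 │       
├────┼────┼────┼────┤       
│ 13 │  9 │ 14 │ 15 │       
└────┴────┴────┴────┘       
Moves: 0                    
                            
                            
                            
                            


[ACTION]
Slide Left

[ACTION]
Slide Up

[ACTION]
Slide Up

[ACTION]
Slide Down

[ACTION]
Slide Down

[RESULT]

┌────┬────┬────┬────┐       
│  3 │  7 │ 10 │  8 │       
├────┼────┼────┼────┤       
│  2 │  6 │ 12 │    │       
├────┼────┼────┼────┤       
│  4 │  1 │ 11 │  5 │       
├────┼────┼────┼────┤       
│ 13 │  9 │ 14 │ 15 │       
└────┴────┴────┴────┘       
Moves: 5                    
                            
                            
                            
                            


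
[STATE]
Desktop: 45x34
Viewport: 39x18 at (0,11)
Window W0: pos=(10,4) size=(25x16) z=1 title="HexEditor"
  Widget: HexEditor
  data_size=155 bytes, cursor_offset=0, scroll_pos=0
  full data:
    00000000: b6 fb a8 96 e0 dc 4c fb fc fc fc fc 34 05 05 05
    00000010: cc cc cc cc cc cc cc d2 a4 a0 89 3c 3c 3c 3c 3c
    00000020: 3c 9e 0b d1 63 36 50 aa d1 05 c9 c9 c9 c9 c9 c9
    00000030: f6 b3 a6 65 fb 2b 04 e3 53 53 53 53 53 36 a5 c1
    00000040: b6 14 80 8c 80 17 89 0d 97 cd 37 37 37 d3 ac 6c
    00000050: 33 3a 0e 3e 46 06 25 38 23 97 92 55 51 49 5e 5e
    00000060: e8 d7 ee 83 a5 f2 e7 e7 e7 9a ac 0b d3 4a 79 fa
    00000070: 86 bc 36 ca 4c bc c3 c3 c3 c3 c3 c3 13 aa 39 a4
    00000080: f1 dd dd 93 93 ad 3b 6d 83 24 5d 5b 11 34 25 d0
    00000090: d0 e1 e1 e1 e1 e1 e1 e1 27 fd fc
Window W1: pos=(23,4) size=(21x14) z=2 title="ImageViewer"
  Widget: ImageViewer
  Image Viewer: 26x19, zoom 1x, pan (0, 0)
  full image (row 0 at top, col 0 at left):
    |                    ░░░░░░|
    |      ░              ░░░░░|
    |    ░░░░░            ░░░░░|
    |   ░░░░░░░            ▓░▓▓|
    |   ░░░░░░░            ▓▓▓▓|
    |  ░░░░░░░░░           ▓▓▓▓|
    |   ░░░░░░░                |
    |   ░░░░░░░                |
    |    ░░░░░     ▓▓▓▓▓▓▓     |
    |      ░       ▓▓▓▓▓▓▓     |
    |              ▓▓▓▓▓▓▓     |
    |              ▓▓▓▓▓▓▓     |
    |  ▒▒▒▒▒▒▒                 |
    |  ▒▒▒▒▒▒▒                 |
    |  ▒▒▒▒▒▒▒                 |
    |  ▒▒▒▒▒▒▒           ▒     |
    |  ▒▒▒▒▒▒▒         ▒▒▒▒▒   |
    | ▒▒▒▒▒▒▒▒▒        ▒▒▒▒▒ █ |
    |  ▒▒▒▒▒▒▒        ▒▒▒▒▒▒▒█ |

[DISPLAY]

          ┃00000040  b6┃   ░░░░░░░     
          ┃00000050  33┃  ░░░░░░░░░    
          ┃00000060  e8┃   ░░░░░░░     
          ┃00000070  86┃   ░░░░░░░     
          ┃00000080  f1┃    ░░░░░     ▓
          ┃00000090  d0┃      ░       ▓
          ┃            ┗━━━━━━━━━━━━━━━
          ┃                       ┃    
          ┗━━━━━━━━━━━━━━━━━━━━━━━┛    
                                       
                                       
                                       
                                       
                                       
                                       
                                       
                                       
                                       


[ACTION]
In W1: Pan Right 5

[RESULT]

          ┃00000040  b6┃░░░░░          
          ┃00000050  33┃░░░░░░         
          ┃00000060  e8┃░░░░░          
          ┃00000070  86┃░░░░░          
          ┃00000080  f1┃░░░░     ▓▓▓▓▓▓
          ┃00000090  d0┃ ░       ▓▓▓▓▓▓
          ┃            ┗━━━━━━━━━━━━━━━
          ┃                       ┃    
          ┗━━━━━━━━━━━━━━━━━━━━━━━┛    
                                       
                                       
                                       
                                       
                                       
                                       
                                       
                                       
                                       


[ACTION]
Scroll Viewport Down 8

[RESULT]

          ┃00000090  d0┃ ░       ▓▓▓▓▓▓
          ┃            ┗━━━━━━━━━━━━━━━
          ┃                       ┃    
          ┗━━━━━━━━━━━━━━━━━━━━━━━┛    
                                       
                                       
                                       
                                       
                                       
                                       
                                       
                                       
                                       
                                       
                                       
                                       
                                       
                                       


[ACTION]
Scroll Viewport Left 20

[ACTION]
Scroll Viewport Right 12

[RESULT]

    ┃00000090  d0┃ ░       ▓▓▓▓▓▓▓   ┃ 
    ┃            ┗━━━━━━━━━━━━━━━━━━━┛ 
    ┃                       ┃          
    ┗━━━━━━━━━━━━━━━━━━━━━━━┛          
                                       
                                       
                                       
                                       
                                       
                                       
                                       
                                       
                                       
                                       
                                       
                                       
                                       
                                       


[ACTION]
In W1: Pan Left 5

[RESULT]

    ┃00000090  d0┃      ░       ▓▓▓▓▓┃ 
    ┃            ┗━━━━━━━━━━━━━━━━━━━┛ 
    ┃                       ┃          
    ┗━━━━━━━━━━━━━━━━━━━━━━━┛          
                                       
                                       
                                       
                                       
                                       
                                       
                                       
                                       
                                       
                                       
                                       
                                       
                                       
                                       


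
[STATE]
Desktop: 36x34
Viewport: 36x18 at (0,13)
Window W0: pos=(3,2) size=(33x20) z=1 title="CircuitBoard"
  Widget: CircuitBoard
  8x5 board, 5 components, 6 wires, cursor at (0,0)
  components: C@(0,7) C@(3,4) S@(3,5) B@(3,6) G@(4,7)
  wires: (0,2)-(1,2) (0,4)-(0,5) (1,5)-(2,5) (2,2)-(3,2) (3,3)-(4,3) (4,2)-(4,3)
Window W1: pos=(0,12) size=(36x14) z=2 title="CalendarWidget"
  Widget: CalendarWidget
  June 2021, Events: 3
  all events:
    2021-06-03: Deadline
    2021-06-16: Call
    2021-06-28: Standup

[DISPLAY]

┃ CalendarWidget                   ┃
┠──────────────────────────────────┨
┃            June 2021             ┃
┃Mo Tu We Th Fr Sa Su              ┃
┃    1  2  3*  4  5  6             ┃
┃ 7  8  9 10 11 12 13              ┃
┃14 15 16* 17 18 19 20             ┃
┃21 22 23 24 25 26 27              ┃
┃28* 29 30                         ┃
┃                                  ┃
┃                                  ┃
┃                                  ┃
┗━━━━━━━━━━━━━━━━━━━━━━━━━━━━━━━━━━┛
                                    
                                    
                                    
                                    
                                    


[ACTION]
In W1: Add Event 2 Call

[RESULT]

┃ CalendarWidget                   ┃
┠──────────────────────────────────┨
┃            June 2021             ┃
┃Mo Tu We Th Fr Sa Su              ┃
┃    1  2*  3*  4  5  6            ┃
┃ 7  8  9 10 11 12 13              ┃
┃14 15 16* 17 18 19 20             ┃
┃21 22 23 24 25 26 27              ┃
┃28* 29 30                         ┃
┃                                  ┃
┃                                  ┃
┃                                  ┃
┗━━━━━━━━━━━━━━━━━━━━━━━━━━━━━━━━━━┛
                                    
                                    
                                    
                                    
                                    


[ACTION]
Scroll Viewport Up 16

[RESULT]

                                    
                                    
   ┏━━━━━━━━━━━━━━━━━━━━━━━━━━━━━━━┓
   ┃ CircuitBoard                  ┃
   ┠───────────────────────────────┨
   ┃   0 1 2 3 4 5 6 7             ┃
   ┃0  [.]      ·       · ─ ·      ┃
   ┃            │                  ┃
   ┃1           ·           ·      ┃
   ┃                        │      ┃
   ┃2           ·           ·      ┃
   ┃            │                  ┃
┏━━━━━━━━━━━━━━━━━━━━━━━━━━━━━━━━━━┓
┃ CalendarWidget                   ┃
┠──────────────────────────────────┨
┃            June 2021             ┃
┃Mo Tu We Th Fr Sa Su              ┃
┃    1  2*  3*  4  5  6            ┃


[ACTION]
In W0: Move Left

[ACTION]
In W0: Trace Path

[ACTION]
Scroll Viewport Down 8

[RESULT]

   ┃1           ·           ·      ┃
   ┃                        │      ┃
   ┃2           ·           ·      ┃
   ┃            │                  ┃
┏━━━━━━━━━━━━━━━━━━━━━━━━━━━━━━━━━━┓
┃ CalendarWidget                   ┃
┠──────────────────────────────────┨
┃            June 2021             ┃
┃Mo Tu We Th Fr Sa Su              ┃
┃    1  2*  3*  4  5  6            ┃
┃ 7  8  9 10 11 12 13              ┃
┃14 15 16* 17 18 19 20             ┃
┃21 22 23 24 25 26 27              ┃
┃28* 29 30                         ┃
┃                                  ┃
┃                                  ┃
┃                                  ┃
┗━━━━━━━━━━━━━━━━━━━━━━━━━━━━━━━━━━┛


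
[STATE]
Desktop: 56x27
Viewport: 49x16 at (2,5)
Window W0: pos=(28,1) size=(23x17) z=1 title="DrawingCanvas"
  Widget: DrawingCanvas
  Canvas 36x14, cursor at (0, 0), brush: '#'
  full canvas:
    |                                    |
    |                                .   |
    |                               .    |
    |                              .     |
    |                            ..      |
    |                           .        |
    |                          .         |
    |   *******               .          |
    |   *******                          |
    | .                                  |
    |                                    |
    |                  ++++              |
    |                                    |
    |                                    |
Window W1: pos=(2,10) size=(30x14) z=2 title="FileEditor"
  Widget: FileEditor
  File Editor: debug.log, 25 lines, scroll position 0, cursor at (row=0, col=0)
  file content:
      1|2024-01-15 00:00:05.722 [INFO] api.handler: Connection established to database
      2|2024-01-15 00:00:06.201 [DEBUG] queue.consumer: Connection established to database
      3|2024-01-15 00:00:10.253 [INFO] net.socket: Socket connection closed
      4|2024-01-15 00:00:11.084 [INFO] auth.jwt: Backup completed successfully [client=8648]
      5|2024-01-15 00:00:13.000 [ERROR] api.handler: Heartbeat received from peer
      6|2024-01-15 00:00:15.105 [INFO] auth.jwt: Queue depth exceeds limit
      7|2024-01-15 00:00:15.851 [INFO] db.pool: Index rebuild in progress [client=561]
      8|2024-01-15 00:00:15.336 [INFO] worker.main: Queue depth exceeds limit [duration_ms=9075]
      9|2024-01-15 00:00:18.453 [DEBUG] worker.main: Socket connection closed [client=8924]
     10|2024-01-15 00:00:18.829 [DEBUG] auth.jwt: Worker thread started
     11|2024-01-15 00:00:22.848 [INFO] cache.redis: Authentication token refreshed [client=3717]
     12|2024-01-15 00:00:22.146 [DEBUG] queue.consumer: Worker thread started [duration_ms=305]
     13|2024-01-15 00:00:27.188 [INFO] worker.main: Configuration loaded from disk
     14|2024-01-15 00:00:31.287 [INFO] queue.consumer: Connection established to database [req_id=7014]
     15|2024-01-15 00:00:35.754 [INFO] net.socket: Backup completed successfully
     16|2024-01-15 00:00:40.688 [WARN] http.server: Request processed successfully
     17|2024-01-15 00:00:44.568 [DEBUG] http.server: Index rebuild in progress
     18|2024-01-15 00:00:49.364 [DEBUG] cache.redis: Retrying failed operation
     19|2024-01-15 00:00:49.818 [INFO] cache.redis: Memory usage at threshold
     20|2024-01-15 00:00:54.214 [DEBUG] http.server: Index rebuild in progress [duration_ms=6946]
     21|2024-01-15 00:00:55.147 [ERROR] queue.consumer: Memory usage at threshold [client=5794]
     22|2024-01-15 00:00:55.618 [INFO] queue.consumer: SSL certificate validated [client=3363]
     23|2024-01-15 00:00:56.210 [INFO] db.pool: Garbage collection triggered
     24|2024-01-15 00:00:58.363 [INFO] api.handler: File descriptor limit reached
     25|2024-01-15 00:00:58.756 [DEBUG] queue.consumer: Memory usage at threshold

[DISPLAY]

                          ┃                     ┃
                          ┃                     ┃
                          ┃                     ┃
                          ┃                     ┃
                          ┃                     ┃
┏━━━━━━━━━━━━━━━━━━━━━━━━━━━━┓                  ┃
┃ FileEditor                 ┃*******           ┃
┠────────────────────────────┨*******           ┃
┃█024-01-15 00:00:05.722 [IN▲┃                  ┃
┃2024-01-15 00:00:06.201 [DE█┃                  ┃
┃2024-01-15 00:00:10.253 [IN░┃               +++┃
┃2024-01-15 00:00:11.084 [IN░┃                  ┃
┃2024-01-15 00:00:13.000 [ER░┃━━━━━━━━━━━━━━━━━━┛
┃2024-01-15 00:00:15.105 [IN░┃                   
┃2024-01-15 00:00:15.851 [IN░┃                   
┃2024-01-15 00:00:15.336 [IN░┃                   


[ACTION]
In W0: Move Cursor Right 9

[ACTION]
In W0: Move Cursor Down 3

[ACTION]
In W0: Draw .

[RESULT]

                          ┃                     ┃
                          ┃                     ┃
                          ┃         .           ┃
                          ┃                     ┃
                          ┃                     ┃
┏━━━━━━━━━━━━━━━━━━━━━━━━━━━━┓                  ┃
┃ FileEditor                 ┃*******           ┃
┠────────────────────────────┨*******           ┃
┃█024-01-15 00:00:05.722 [IN▲┃                  ┃
┃2024-01-15 00:00:06.201 [DE█┃                  ┃
┃2024-01-15 00:00:10.253 [IN░┃               +++┃
┃2024-01-15 00:00:11.084 [IN░┃                  ┃
┃2024-01-15 00:00:13.000 [ER░┃━━━━━━━━━━━━━━━━━━┛
┃2024-01-15 00:00:15.105 [IN░┃                   
┃2024-01-15 00:00:15.851 [IN░┃                   
┃2024-01-15 00:00:15.336 [IN░┃                   


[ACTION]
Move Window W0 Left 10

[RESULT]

                ┃                     ┃          
                ┃                     ┃          
                ┃         .           ┃          
                ┃                     ┃          
                ┃                     ┃          
┏━━━━━━━━━━━━━━━━━━━━━━━━━━━━┓        ┃          
┃ FileEditor                 ┃        ┃          
┠────────────────────────────┨        ┃          
┃█024-01-15 00:00:05.722 [IN▲┃        ┃          
┃2024-01-15 00:00:06.201 [DE█┃        ┃          
┃2024-01-15 00:00:10.253 [IN░┃     +++┃          
┃2024-01-15 00:00:11.084 [IN░┃        ┃          
┃2024-01-15 00:00:13.000 [ER░┃━━━━━━━━┛          
┃2024-01-15 00:00:15.105 [IN░┃                   
┃2024-01-15 00:00:15.851 [IN░┃                   
┃2024-01-15 00:00:15.336 [IN░┃                   


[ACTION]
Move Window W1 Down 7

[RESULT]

                ┃                     ┃          
                ┃                     ┃          
                ┃         .           ┃          
                ┃                     ┃          
                ┃                     ┃          
                ┃                     ┃          
                ┃   *******           ┃          
                ┃   *******           ┃          
┏━━━━━━━━━━━━━━━━━━━━━━━━━━━━┓        ┃          
┃ FileEditor                 ┃        ┃          
┠────────────────────────────┨     +++┃          
┃█024-01-15 00:00:05.722 [IN▲┃        ┃          
┃2024-01-15 00:00:06.201 [DE█┃━━━━━━━━┛          
┃2024-01-15 00:00:10.253 [IN░┃                   
┃2024-01-15 00:00:11.084 [IN░┃                   
┃2024-01-15 00:00:13.000 [ER░┃                   


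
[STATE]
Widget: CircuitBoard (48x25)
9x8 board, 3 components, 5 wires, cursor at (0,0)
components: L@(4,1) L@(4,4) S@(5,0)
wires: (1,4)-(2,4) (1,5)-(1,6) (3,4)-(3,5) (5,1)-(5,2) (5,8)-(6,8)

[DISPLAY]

   0 1 2 3 4 5 6 7 8                            
0  [.]                                          
                                                
1                   ·   · ─ ·                   
                    │                           
2                   ·                           
                                                
3                   · ─ ·                       
                                                
4       L           L                           
                                                
5   S   · ─ ·                       ·           
                                    │           
6                                   ·           
                                                
7                                               
Cursor: (0,0)                                   
                                                
                                                
                                                
                                                
                                                
                                                
                                                
                                                


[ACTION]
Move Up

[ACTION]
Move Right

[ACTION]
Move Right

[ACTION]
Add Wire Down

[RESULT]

   0 1 2 3 4 5 6 7 8                            
0          [.]                                  
            │                                   
1           ·       ·   · ─ ·                   
                    │                           
2                   ·                           
                                                
3                   · ─ ·                       
                                                
4       L           L                           
                                                
5   S   · ─ ·                       ·           
                                    │           
6                                   ·           
                                                
7                                               
Cursor: (0,2)                                   
                                                
                                                
                                                
                                                
                                                
                                                
                                                
                                                


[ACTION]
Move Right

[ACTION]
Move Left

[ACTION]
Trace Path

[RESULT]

   0 1 2 3 4 5 6 7 8                            
0          [.]                                  
            │                                   
1           ·       ·   · ─ ·                   
                    │                           
2                   ·                           
                                                
3                   · ─ ·                       
                                                
4       L           L                           
                                                
5   S   · ─ ·                       ·           
                                    │           
6                                   ·           
                                                
7                                               
Cursor: (0,2)  Trace: Path with 2 nodes, no comp
                                                
                                                
                                                
                                                
                                                
                                                
                                                
                                                


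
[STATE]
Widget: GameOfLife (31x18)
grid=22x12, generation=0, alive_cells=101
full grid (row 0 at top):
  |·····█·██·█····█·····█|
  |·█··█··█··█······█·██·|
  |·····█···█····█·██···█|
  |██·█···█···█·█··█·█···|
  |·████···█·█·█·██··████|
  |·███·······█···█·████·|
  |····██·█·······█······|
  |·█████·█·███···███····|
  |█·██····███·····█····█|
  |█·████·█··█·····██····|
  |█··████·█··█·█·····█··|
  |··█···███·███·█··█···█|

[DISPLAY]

Gen: 0                         
·····█·██·█····█·····█         
·█··█··█··█······█·██·         
·····█···█····█·██···█         
██·█···█···█·█··█·█···         
·████···█·█·█·██··████         
·███·······█···█·████·         
····██·█·······█······         
·█████·█·███···███····         
█·██····███·····█····█         
█·████·█··█·····██····         
█··████·█··█·█·····█··         
··█···███·███·█··█···█         
                               
                               
                               
                               
                               


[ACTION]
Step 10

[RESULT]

Gen: 10                        
····█··············██·         
███·██·············██·         
███·█·█████·······█···         
···█·····██······█····         
█·█·█················█         
█·██·█·█·······█·█·█·█         
·██············█·····█         
·····███············█·         
·····███············█·         
·················█·█··         
········██······██····         
········██············         
                               
                               
                               
                               
                               


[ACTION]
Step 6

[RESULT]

Gen: 16                        
·███···············██·         
█····█···██·······█·█·         
····██··█·██·····██·█·         
·····██···█······██··█         
·····█··██·····██··█·█         
·····█··········██···█         
···█·██··············█         
··██···█·············█         
···███·█·············█         
····████········█··██·         
················████··         
·················██···         
                               
                               
                               
                               
                               


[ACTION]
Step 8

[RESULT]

Gen: 24                        
··········███·····██··         
····█····██·███···██··         
··██·█···███··········         
··█··█················         
·████·······█···█·····         
·················█····         
██············█████···         
██·█··█··········██···         
█······█·········███··         
·██··············██···         
··███···········██····         
······················         
                               
                               
                               
                               
                               


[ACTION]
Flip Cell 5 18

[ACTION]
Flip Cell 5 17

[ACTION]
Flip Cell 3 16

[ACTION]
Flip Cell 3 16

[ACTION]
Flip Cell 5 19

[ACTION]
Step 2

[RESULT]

Gen: 26                        
··················██··         
··███····█···█····██··         
··██·█·····█·█········         
·█···█····██··········         
·████·················         
█···█·················         
█·██···········██·····         
█·█············█······         
··█···················         
█··█············█··█··         
·█·█·············██···         
···█·············█····         
                               
                               
                               
                               
                               


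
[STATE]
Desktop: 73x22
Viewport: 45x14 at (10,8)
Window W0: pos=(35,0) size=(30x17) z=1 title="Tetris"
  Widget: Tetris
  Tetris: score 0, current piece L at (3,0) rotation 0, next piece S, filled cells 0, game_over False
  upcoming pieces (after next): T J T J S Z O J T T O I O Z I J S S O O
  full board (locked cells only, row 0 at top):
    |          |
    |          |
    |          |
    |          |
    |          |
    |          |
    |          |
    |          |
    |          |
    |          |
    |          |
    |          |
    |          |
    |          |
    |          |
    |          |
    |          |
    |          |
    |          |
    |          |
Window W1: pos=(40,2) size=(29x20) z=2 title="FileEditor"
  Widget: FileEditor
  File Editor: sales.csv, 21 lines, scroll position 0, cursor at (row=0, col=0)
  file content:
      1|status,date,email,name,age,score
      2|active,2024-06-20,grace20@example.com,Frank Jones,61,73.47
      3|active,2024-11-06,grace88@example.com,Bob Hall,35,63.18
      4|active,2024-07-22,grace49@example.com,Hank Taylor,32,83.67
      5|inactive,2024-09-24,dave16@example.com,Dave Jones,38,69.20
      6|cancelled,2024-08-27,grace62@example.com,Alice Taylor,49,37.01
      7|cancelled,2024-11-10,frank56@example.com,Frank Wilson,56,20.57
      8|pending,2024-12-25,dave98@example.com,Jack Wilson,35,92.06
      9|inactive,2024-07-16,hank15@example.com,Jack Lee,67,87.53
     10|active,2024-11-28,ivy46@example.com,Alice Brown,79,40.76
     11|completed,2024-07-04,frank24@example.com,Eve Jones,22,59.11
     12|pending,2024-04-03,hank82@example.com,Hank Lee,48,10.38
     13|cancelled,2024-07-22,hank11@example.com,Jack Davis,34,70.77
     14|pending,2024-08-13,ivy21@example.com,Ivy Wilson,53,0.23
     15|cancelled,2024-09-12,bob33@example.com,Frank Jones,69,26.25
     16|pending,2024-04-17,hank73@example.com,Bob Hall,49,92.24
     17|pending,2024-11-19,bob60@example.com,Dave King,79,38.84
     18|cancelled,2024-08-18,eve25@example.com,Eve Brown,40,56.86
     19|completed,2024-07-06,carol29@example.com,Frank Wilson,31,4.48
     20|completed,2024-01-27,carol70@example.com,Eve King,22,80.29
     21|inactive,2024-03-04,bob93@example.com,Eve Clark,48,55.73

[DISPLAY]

                         ┃    ┃active,2024-07
                         ┃    ┃inactive,2024-
                         ┃    ┃cancelled,2024
                         ┃    ┃cancelled,2024
                         ┃    ┃pending,2024-1
                         ┃    ┃inactive,2024-
                         ┃    ┃active,2024-11
                         ┃    ┃completed,2024
                         ┗━━━━┃pending,2024-0
                              ┃cancelled,2024
                              ┃pending,2024-0
                              ┃cancelled,2024
                              ┃pending,2024-0
                              ┗━━━━━━━━━━━━━━


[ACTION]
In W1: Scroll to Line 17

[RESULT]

                         ┃    ┃inactive,2024-
                         ┃    ┃active,2024-11
                         ┃    ┃completed,2024
                         ┃    ┃pending,2024-0
                         ┃    ┃cancelled,2024
                         ┃    ┃pending,2024-0
                         ┃    ┃cancelled,2024
                         ┃    ┃pending,2024-0
                         ┗━━━━┃pending,2024-1
                              ┃cancelled,2024
                              ┃completed,2024
                              ┃completed,2024
                              ┃inactive,2024-
                              ┗━━━━━━━━━━━━━━


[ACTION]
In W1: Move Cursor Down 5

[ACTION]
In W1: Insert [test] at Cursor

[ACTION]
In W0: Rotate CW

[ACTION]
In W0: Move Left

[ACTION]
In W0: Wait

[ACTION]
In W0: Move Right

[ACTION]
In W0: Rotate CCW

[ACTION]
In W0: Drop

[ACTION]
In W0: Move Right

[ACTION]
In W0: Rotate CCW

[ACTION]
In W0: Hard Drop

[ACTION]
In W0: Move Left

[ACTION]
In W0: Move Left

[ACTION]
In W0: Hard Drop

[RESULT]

                         ┃    ┃inactive,2024-
                         ┃    ┃active,2024-11
                         ┃    ┃completed,2024
                         ┃    ┃pending,2024-0
                         ┃    ┃cancelled,2024
                         ┃    ┃pending,2024-0
                         ┃  ░░┃cancelled,2024
                         ┃ ░░ ┃pending,2024-0
                         ┗━━━━┃pending,2024-1
                              ┃cancelled,2024
                              ┃completed,2024
                              ┃completed,2024
                              ┃inactive,2024-
                              ┗━━━━━━━━━━━━━━


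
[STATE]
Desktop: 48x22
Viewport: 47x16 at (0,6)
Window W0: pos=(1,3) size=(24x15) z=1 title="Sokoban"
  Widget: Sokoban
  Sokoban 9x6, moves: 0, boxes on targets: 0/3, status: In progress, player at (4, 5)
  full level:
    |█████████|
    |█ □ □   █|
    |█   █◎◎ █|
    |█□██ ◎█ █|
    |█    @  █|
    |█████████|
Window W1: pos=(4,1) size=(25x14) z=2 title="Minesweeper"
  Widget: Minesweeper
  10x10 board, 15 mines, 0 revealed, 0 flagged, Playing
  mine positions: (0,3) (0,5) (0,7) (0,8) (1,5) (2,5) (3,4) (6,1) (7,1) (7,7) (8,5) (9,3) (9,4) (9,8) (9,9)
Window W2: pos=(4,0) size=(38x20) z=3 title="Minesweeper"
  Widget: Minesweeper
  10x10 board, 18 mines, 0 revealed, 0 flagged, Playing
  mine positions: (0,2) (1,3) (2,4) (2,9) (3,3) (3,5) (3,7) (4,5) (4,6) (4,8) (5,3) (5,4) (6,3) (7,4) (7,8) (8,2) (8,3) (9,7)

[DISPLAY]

 ┃██┃■■■■■■■■■■                          ┃     
 ┃█ ┃■■■■■■■■■■                          ┃     
 ┃█ ┃■■■■■■■■■■                          ┃     
 ┃█□┃■■■■■■■■■■                          ┃     
 ┃█ ┃■■■■■■■■■■                          ┃     
 ┃██┃■■■■■■■■■■                          ┃     
 ┃Mo┃■■■■■■■■■■                          ┃     
 ┃  ┃                                    ┃     
 ┃  ┃                                    ┃     
 ┃  ┃                                    ┃     
 ┃  ┃                                    ┃     
 ┗━━┃                                    ┃     
    ┃                                    ┃     
    ┗━━━━━━━━━━━━━━━━━━━━━━━━━━━━━━━━━━━━┛     
                                               
                                               


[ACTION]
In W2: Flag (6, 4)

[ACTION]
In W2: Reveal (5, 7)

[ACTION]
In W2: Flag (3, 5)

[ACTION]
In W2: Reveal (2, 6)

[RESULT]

 ┃██┃■■■■■⚑■■■■                          ┃     
 ┃█ ┃■■■■■■■■■■                          ┃     
 ┃█ ┃■■■■■■■2■■                          ┃     
 ┃█□┃■■■■⚑■■■■■                          ┃     
 ┃█ ┃■■■■■■■■■■                          ┃     
 ┃██┃■■■■■■■■■■                          ┃     
 ┃Mo┃■■■■■■■■■■                          ┃     
 ┃  ┃                                    ┃     
 ┃  ┃                                    ┃     
 ┃  ┃                                    ┃     
 ┃  ┃                                    ┃     
 ┗━━┃                                    ┃     
    ┃                                    ┃     
    ┗━━━━━━━━━━━━━━━━━━━━━━━━━━━━━━━━━━━━┛     
                                               
                                               
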